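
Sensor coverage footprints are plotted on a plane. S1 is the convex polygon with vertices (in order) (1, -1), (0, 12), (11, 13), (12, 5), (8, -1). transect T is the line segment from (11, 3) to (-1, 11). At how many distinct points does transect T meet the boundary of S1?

2

The segment meets the boundary at (0.135,10.243), (10.769,3.154).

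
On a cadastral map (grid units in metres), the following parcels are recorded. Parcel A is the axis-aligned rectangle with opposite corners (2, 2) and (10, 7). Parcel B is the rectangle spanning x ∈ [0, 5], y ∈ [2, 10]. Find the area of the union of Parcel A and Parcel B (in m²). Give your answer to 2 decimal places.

65.00

By inclusion–exclusion:
Individual areas: |Parcel A| = 40, |Parcel B| = 40.
|Parcel A∩Parcel B|: x∈[2,5], y∈[2,7] → 3·5 = 15.
|Parcel A ∪ Parcel B| = 80 − 15 = 65.00.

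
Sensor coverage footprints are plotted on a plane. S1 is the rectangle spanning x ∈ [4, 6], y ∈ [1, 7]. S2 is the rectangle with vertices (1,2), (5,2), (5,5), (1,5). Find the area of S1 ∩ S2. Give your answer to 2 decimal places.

|S1∩S2|: x∈[4,5], y∈[2,5] → 1·3 = 3.

3.00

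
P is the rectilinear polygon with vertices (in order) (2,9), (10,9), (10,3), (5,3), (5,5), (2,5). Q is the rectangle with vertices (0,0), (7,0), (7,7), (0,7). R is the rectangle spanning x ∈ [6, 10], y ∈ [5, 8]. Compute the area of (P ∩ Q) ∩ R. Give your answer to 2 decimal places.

The region (P ∩ Q) ∩ R is the polygon with vertices (7,7), (7,5), (6,5), (6,7).
By the shoelace formula its area is 2.00.

2.00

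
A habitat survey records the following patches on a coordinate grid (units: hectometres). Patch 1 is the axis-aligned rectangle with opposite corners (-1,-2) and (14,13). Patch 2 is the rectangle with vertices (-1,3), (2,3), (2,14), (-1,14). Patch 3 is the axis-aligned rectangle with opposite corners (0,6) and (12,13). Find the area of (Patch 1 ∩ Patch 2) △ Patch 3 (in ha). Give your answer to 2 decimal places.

|Patch 1 ∩ Patch 2| = 30.
|(Patch 1 ∩ Patch 2) ∩ Patch 3| = 14.
|(Patch 1 ∩ Patch 2) △ Patch 3| = 30 + 84 − 28 = 86.00.

86.00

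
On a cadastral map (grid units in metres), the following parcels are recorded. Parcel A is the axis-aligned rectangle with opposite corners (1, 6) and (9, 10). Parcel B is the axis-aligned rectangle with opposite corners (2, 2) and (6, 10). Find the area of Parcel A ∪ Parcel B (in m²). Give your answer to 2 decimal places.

By inclusion–exclusion:
Individual areas: |Parcel A| = 32, |Parcel B| = 32.
|Parcel A∩Parcel B|: x∈[2,6], y∈[6,10] → 4·4 = 16.
|Parcel A ∪ Parcel B| = 64 − 16 = 48.00.

48.00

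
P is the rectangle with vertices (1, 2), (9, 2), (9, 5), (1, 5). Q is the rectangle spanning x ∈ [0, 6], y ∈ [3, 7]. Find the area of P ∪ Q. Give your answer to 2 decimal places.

By inclusion–exclusion:
Individual areas: |P| = 24, |Q| = 24.
|P∩Q|: x∈[1,6], y∈[3,5] → 5·2 = 10.
|P ∪ Q| = 48 − 10 = 38.00.

38.00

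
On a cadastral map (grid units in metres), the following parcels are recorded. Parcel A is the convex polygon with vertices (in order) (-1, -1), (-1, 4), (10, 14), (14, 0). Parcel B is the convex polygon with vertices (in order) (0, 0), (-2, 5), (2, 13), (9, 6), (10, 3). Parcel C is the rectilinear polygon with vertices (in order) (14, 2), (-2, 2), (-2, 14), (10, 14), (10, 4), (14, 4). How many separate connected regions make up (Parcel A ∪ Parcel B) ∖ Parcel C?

2

(Parcel A ∪ Parcel B) ∖ Parcel C splits into 2 disjoint pieces (area 14.2857, area 36.9286).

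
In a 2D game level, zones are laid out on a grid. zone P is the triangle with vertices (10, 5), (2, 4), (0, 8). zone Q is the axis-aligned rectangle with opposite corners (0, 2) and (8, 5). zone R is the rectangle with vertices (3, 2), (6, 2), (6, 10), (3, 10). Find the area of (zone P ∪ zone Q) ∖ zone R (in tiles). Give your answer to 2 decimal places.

23.05

|zone P ∪ zone Q| = 37.
|(zone P ∪ zone Q) ∩ zone R| = 13.95.
|(zone P ∪ zone Q) ∖ zone R| = 37 − 13.95 = 23.05.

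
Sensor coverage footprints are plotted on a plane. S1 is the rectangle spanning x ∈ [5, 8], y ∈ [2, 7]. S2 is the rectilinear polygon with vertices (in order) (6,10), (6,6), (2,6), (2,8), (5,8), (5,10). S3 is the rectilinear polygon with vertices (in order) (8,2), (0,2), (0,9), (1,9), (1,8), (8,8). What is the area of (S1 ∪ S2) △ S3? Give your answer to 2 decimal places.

|S1 ∪ S2| = 24.
|(S1 ∪ S2) ∩ S3| = 22.
|(S1 ∪ S2) △ S3| = 24 + 49 − 44 = 29.00.

29.00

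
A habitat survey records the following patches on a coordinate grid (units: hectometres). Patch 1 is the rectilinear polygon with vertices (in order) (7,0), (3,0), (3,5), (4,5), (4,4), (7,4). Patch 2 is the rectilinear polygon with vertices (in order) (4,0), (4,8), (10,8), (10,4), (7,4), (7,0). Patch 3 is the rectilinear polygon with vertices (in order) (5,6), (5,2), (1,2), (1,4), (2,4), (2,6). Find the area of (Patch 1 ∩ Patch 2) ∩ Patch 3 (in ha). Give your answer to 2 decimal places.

|Patch 1 ∩ Patch 2| = 12.
|(Patch 1 ∩ Patch 2) ∩ Patch 3| = 2.00.

2.00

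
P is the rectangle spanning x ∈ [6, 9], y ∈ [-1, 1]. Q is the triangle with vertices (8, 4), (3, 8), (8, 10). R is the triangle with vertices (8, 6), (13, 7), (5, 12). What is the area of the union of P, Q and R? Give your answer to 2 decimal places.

34.17

By inclusion–exclusion:
Individual areas: |P| = 6, |Q| = 15, |R| = 16.5.
|P∩Q| = 0.
|P∩R| = 0.
|Q∩R| = 3.3333.
|P∩Q∩R| = 0.
|P ∪ Q ∪ R| = 37.5 − 3.3333 + 0 = 34.17.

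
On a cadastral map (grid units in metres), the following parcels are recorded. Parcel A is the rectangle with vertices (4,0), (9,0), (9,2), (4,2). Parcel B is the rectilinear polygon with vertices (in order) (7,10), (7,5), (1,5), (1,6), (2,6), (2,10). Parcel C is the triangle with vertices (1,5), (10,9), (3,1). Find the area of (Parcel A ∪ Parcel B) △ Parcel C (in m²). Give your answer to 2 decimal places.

|Parcel A ∪ Parcel B| = 36.
|(Parcel A ∪ Parcel B) ∩ Parcel C| = 7.8571.
|(Parcel A ∪ Parcel B) △ Parcel C| = 36 + 22 − 15.7143 = 42.29.

42.29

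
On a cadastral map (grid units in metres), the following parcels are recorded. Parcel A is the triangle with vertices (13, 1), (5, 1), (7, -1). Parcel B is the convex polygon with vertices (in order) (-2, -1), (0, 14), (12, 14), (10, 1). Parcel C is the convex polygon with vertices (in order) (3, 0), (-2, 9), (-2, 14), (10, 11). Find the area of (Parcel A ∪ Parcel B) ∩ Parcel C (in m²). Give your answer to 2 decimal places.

79.86

The region (Parcel A ∪ Parcel B) ∩ Parcel C is the polygon with vertices (-0.065,13.516), (10,11), (3,0), (-0.925,7.064).
By the shoelace formula its area is 79.86.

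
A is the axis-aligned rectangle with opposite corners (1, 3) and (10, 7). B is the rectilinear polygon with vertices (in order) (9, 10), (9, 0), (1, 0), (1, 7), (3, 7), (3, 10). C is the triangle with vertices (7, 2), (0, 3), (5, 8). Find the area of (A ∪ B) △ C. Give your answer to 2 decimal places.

|A ∪ B| = 78.
|(A ∪ B) ∩ C| = 19.4286.
|(A ∪ B) △ C| = 78 + 20 − 38.8571 = 59.14.

59.14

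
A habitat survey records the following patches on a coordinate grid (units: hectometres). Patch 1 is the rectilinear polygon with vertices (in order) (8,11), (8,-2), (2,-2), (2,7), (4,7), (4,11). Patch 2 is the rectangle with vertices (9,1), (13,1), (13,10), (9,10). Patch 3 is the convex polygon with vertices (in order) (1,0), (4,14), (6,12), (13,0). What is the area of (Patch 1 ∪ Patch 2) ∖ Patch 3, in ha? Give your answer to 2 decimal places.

|Patch 1 ∪ Patch 2| = 106.
|(Patch 1 ∪ Patch 2) ∩ Patch 3| = 65.7024.
|(Patch 1 ∪ Patch 2) ∖ Patch 3| = 106 − 65.7024 = 40.30.

40.30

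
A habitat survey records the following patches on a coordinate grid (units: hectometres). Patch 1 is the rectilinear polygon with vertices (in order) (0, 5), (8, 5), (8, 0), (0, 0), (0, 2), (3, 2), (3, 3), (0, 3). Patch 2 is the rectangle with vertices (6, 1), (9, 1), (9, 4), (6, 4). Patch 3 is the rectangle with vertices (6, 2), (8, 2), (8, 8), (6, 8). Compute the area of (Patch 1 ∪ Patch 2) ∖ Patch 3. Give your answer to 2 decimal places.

|Patch 1 ∪ Patch 2| = 40.
|(Patch 1 ∪ Patch 2) ∩ Patch 3| = 6.
|(Patch 1 ∪ Patch 2) ∖ Patch 3| = 40 − 6 = 34.00.

34.00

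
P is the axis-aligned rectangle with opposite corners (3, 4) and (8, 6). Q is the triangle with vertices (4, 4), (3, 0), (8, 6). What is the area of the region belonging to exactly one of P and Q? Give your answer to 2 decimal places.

12.33

|P| = 10, |Q| = 7, |P∩Q| = 2.3333.
|P △ Q| = |P| + |Q| − 2·|P∩Q| = 10 + 7 − 4.6667 = 12.33.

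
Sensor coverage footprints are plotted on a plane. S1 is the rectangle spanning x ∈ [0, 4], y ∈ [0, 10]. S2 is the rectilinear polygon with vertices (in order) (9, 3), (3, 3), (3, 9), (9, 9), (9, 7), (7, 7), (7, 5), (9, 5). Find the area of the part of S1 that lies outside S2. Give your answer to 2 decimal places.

|S1| = 40, |S1∩S2| = 6.
|S1 ∖ S2| = |S1| − |S1∩S2| = 40 − 6 = 34.00.

34.00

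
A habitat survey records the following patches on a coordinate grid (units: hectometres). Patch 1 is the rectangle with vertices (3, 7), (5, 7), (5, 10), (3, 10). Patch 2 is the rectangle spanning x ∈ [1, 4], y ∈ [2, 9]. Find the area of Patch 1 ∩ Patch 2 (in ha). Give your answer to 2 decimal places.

|Patch 1∩Patch 2|: x∈[3,4], y∈[7,9] → 1·2 = 2.

2.00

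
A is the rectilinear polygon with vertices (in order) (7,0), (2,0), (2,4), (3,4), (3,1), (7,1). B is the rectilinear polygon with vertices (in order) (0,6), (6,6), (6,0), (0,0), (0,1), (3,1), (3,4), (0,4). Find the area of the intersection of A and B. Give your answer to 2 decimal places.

4.00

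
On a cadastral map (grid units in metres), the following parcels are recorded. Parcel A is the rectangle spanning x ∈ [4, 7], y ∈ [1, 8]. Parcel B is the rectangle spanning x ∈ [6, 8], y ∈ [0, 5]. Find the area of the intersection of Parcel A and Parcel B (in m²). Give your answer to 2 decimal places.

4.00

|Parcel A∩Parcel B|: x∈[6,7], y∈[1,5] → 1·4 = 4.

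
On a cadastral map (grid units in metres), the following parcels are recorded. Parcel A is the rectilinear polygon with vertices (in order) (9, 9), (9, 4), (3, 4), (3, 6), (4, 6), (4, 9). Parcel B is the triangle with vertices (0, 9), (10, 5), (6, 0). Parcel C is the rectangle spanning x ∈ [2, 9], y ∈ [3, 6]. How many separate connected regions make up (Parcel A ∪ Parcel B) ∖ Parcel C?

(Parcel A ∪ Parcel B) ∖ Parcel C splits into 3 disjoint pieces (area 0.825, area 6.6, area 20.8).

3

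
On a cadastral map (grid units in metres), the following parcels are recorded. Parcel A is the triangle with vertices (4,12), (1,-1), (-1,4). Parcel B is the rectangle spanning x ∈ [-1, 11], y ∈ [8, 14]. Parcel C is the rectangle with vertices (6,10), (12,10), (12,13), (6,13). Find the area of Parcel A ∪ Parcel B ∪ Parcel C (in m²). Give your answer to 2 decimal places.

92.35

By inclusion–exclusion:
Individual areas: |Parcel A| = 20.5, |Parcel B| = 72, |Parcel C| = 18.
|Parcel A∩Parcel B| = 3.1538.
|Parcel A∩Parcel C| = 0.
|Parcel B∩Parcel C|: x∈[6,11], y∈[10,13] → 5·3 = 15.
|Parcel A∩Parcel B∩Parcel C| = 0.
|Parcel A ∪ Parcel B ∪ Parcel C| = 110.5 − 18.1538 + 0 = 92.35.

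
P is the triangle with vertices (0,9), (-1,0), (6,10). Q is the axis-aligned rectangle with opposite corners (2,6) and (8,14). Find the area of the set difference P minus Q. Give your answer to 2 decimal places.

|P| = 26.5, |P∩Q| = 9.0667.
|P ∖ Q| = |P| − |P∩Q| = 26.5 − 9.0667 = 17.43.

17.43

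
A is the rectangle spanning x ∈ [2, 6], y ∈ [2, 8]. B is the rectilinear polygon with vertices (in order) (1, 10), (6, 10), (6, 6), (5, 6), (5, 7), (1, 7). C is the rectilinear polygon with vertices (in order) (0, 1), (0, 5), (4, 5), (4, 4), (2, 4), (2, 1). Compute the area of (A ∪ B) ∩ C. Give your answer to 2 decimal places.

2.00

|A ∪ B| = 35.
|(A ∪ B) ∩ C| = 2.00.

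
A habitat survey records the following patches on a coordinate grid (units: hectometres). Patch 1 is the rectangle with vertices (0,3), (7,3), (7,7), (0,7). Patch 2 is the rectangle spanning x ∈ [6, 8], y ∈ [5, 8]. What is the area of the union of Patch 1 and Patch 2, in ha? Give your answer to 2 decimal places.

By inclusion–exclusion:
Individual areas: |Patch 1| = 28, |Patch 2| = 6.
|Patch 1∩Patch 2|: x∈[6,7], y∈[5,7] → 1·2 = 2.
|Patch 1 ∪ Patch 2| = 34 − 2 = 32.00.

32.00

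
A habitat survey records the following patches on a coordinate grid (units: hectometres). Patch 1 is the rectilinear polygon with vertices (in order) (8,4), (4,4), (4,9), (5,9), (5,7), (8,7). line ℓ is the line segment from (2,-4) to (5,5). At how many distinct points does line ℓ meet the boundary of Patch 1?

1

The segment meets the boundary at (4.667,4).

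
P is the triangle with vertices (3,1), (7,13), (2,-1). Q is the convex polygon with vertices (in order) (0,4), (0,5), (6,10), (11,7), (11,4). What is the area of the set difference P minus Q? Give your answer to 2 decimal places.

|P| = 2, |P∩Q| = 0.8541.
|P ∖ Q| = |P| − |P∩Q| = 2 − 0.8541 = 1.15.

1.15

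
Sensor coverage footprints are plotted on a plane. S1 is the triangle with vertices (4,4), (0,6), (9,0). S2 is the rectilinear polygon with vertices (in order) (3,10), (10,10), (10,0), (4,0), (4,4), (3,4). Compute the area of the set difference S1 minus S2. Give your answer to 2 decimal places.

1.08

|S1| = 3, |S1∩S2| = 1.9167.
|S1 ∖ S2| = |S1| − |S1∩S2| = 3 − 1.9167 = 1.08.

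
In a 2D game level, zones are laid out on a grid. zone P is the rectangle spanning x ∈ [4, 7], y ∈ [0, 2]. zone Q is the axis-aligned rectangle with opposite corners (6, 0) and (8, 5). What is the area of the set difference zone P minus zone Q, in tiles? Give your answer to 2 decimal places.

|zone P∩zone Q|: x∈[6,7], y∈[0,2] → 1·2 = 2.
|zone P| = 6.
|zone P ∖ zone Q| = |zone P| − |zone P∩zone Q| = 6 − 2 = 4.00.

4.00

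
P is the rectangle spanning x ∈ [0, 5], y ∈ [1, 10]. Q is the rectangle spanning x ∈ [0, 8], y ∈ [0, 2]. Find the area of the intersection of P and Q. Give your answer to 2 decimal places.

5.00

|P∩Q|: x∈[0,5], y∈[1,2] → 5·1 = 5.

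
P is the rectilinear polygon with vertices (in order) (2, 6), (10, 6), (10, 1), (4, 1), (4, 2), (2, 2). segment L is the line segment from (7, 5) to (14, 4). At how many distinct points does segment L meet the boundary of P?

The segment meets the boundary at (10,4.571).

1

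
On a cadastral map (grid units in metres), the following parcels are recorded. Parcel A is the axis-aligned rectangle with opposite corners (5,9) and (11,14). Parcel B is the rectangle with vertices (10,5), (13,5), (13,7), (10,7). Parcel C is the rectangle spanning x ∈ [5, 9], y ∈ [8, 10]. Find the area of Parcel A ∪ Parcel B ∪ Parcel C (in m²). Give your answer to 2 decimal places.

40.00

By inclusion–exclusion:
Individual areas: |Parcel A| = 30, |Parcel B| = 6, |Parcel C| = 8.
|Parcel A∩Parcel B| = 0 (no overlap).
|Parcel A∩Parcel C|: x∈[5,9], y∈[9,10] → 4·1 = 4.
|Parcel B∩Parcel C| = 0 (no overlap).
|Parcel A∩Parcel B∩Parcel C| = 0.
|Parcel A ∪ Parcel B ∪ Parcel C| = 44 − 4 + 0 = 40.00.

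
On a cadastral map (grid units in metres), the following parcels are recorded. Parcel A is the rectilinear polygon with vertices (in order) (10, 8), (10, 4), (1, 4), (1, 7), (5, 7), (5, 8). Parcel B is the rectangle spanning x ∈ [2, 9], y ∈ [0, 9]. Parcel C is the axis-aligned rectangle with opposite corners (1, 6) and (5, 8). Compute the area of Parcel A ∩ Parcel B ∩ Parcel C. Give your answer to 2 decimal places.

3.00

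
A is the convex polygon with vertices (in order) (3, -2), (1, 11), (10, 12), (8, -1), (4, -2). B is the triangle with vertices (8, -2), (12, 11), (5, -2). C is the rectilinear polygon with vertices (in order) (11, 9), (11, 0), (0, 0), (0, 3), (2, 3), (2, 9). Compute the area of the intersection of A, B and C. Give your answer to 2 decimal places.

The intersection is the polygon with vertices (8.985,5.4), (8.154,0), (6.077,0).
By the shoelace formula its area is 5.61.

5.61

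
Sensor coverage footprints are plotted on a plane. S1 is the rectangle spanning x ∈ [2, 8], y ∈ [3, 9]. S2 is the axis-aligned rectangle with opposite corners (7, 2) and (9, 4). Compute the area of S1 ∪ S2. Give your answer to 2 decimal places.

By inclusion–exclusion:
Individual areas: |S1| = 36, |S2| = 4.
|S1∩S2|: x∈[7,8], y∈[3,4] → 1·1 = 1.
|S1 ∪ S2| = 40 − 1 = 39.00.

39.00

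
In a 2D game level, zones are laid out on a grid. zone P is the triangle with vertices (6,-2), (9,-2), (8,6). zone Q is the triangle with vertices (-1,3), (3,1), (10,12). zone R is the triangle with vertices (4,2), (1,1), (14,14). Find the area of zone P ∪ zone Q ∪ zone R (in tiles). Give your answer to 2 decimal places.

By inclusion–exclusion:
Individual areas: |zone P| = 12, |zone Q| = 29, |zone R| = 13.
|zone P∩zone Q| = 0.
|zone P∩zone R| = 0.
|zone Q∩zone R| = 4.3872.
|zone P∩zone Q∩zone R| = 0.
|zone P ∪ zone Q ∪ zone R| = 54 − 4.3872 + 0 = 49.61.

49.61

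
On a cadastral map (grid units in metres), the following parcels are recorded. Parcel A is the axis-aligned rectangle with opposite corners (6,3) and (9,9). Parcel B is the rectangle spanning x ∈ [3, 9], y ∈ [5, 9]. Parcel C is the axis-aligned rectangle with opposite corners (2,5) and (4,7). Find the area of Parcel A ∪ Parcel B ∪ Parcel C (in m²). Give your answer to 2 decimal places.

By inclusion–exclusion:
Individual areas: |Parcel A| = 18, |Parcel B| = 24, |Parcel C| = 4.
|Parcel A∩Parcel B|: x∈[6,9], y∈[5,9] → 3·4 = 12.
|Parcel A∩Parcel C| = 0 (no overlap).
|Parcel B∩Parcel C|: x∈[3,4], y∈[5,7] → 1·2 = 2.
|Parcel A∩Parcel B∩Parcel C| = 0.
|Parcel A ∪ Parcel B ∪ Parcel C| = 46 − 14 + 0 = 32.00.

32.00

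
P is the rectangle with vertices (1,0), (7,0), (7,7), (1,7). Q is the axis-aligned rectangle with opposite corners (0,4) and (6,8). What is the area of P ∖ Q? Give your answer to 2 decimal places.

27.00

|P∩Q|: x∈[1,6], y∈[4,7] → 5·3 = 15.
|P| = 42.
|P ∖ Q| = |P| − |P∩Q| = 42 − 15 = 27.00.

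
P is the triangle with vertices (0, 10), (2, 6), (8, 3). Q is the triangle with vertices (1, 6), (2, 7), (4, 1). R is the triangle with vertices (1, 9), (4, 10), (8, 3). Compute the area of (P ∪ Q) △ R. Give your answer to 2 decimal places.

|P ∪ Q| = 12.6333.
|(P ∪ Q) ∩ R| = 0.431.
|(P ∪ Q) △ R| = 12.6333 + 12.5 − 0.8621 = 24.27.

24.27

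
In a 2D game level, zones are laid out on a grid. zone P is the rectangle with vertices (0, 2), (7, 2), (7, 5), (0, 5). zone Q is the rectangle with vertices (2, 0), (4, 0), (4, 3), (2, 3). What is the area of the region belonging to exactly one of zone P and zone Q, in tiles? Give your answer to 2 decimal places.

23.00

|zone P∩zone Q|: x∈[2,4], y∈[2,3] → 2·1 = 2.
|zone P △ zone Q| = |zone P| + |zone Q| − 2·|zone P∩zone Q| = 21 + 6 − 4 = 23.00.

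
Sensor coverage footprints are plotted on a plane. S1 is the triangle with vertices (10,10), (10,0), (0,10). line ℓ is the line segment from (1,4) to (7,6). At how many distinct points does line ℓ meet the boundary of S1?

The segment meets the boundary at (4.75,5.25).

1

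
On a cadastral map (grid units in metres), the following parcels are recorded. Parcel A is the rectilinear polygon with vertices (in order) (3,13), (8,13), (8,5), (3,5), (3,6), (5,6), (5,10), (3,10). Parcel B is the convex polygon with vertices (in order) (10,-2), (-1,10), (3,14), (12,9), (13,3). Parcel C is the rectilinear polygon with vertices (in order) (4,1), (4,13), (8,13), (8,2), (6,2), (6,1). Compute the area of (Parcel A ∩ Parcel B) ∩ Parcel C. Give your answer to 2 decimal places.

|Parcel A ∩ Parcel B| = 28.9699.
|(Parcel A ∩ Parcel B) ∩ Parcel C| = 25.16.

25.16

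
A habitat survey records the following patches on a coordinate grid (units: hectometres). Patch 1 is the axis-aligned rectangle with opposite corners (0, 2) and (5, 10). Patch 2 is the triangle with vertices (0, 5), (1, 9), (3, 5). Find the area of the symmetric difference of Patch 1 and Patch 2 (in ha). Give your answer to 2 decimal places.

|Patch 1| = 40, |Patch 2| = 6, |Patch 1∩Patch 2| = 6.
|Patch 1 △ Patch 2| = |Patch 1| + |Patch 2| − 2·|Patch 1∩Patch 2| = 40 + 6 − 12 = 34.00.

34.00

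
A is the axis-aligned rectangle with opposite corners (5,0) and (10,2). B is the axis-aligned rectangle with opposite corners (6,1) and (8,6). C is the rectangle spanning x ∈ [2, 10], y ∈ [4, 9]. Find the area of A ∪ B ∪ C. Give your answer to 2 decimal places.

54.00

By inclusion–exclusion:
Individual areas: |A| = 10, |B| = 10, |C| = 40.
|A∩B|: x∈[6,8], y∈[1,2] → 2·1 = 2.
|A∩C| = 0 (no overlap).
|B∩C|: x∈[6,8], y∈[4,6] → 2·2 = 4.
|A∩B∩C| = 0.
|A ∪ B ∪ C| = 60 − 6 + 0 = 54.00.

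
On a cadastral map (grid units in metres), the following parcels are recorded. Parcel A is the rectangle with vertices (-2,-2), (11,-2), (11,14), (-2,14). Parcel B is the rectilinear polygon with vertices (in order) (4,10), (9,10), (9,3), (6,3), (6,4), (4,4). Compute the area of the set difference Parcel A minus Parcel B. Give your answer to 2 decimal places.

175.00

|Parcel A| = 208, |Parcel A∩Parcel B| = 33.
|Parcel A ∖ Parcel B| = |Parcel A| − |Parcel A∩Parcel B| = 208 − 33 = 175.00.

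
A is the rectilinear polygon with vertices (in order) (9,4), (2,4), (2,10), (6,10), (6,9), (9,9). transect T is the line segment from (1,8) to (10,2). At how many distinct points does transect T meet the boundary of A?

2

The segment meets the boundary at (7,4), (2,7.333).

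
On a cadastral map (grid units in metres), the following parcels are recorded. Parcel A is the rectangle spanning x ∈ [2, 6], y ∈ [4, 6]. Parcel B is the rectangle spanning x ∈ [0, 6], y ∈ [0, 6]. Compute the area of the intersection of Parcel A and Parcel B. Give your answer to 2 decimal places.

|Parcel A∩Parcel B|: x∈[2,6], y∈[4,6] → 4·2 = 8.

8.00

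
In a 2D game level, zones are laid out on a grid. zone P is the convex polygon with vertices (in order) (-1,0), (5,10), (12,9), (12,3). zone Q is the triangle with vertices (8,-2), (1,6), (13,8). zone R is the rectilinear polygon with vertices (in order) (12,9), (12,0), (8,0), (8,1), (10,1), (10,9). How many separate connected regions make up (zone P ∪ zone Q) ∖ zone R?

2

(zone P ∪ zone Q) ∖ zone R splits into 2 disjoint pieces (area 75.0588, area 0.9167).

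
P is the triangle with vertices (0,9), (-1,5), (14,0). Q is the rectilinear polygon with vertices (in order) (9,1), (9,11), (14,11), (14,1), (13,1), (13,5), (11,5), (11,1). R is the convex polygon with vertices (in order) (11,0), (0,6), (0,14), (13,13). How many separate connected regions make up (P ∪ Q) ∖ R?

4

(P ∪ Q) ∖ R splits into 4 disjoint pieces (area 6.3571, area 14.6154, area 1.2057, area 0.0076).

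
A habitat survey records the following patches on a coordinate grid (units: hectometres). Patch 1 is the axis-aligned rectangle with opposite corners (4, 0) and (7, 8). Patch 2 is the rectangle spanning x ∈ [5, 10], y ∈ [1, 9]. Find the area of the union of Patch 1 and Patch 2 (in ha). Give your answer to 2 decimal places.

50.00

By inclusion–exclusion:
Individual areas: |Patch 1| = 24, |Patch 2| = 40.
|Patch 1∩Patch 2|: x∈[5,7], y∈[1,8] → 2·7 = 14.
|Patch 1 ∪ Patch 2| = 64 − 14 = 50.00.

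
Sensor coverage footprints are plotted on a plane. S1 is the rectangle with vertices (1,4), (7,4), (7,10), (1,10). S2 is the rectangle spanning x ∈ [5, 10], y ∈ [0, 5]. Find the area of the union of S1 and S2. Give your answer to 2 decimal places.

By inclusion–exclusion:
Individual areas: |S1| = 36, |S2| = 25.
|S1∩S2|: x∈[5,7], y∈[4,5] → 2·1 = 2.
|S1 ∪ S2| = 61 − 2 = 59.00.

59.00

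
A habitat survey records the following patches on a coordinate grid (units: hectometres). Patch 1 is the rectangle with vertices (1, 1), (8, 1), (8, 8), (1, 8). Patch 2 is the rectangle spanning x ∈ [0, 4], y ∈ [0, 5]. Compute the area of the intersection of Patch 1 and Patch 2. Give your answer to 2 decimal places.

12.00

|Patch 1∩Patch 2|: x∈[1,4], y∈[1,5] → 3·4 = 12.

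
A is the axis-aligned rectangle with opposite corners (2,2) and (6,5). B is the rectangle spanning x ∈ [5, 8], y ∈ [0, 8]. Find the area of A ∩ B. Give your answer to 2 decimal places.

3.00

|A∩B|: x∈[5,6], y∈[2,5] → 1·3 = 3.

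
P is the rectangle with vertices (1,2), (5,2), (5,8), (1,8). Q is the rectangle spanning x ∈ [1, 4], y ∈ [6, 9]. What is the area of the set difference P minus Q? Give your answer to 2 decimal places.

18.00

|P∩Q|: x∈[1,4], y∈[6,8] → 3·2 = 6.
|P| = 24.
|P ∖ Q| = |P| − |P∩Q| = 24 − 6 = 18.00.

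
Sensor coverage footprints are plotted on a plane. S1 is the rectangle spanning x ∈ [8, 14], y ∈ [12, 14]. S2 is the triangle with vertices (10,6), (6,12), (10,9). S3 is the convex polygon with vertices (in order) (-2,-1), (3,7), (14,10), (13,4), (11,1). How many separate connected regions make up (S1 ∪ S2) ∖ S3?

(S1 ∪ S2) ∖ S3 splits into 2 disjoint pieces (area 12, area 3.6131).

2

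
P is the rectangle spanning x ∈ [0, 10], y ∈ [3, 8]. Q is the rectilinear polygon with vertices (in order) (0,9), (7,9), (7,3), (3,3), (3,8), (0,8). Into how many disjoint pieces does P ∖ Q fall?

2

P ∖ Q splits into 2 disjoint pieces (area 15, area 15).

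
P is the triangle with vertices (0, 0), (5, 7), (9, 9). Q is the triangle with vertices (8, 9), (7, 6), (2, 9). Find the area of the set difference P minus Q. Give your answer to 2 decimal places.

6.94

|P| = 9, |P∩Q| = 2.0557.
|P ∖ Q| = |P| − |P∩Q| = 9 − 2.0557 = 6.94.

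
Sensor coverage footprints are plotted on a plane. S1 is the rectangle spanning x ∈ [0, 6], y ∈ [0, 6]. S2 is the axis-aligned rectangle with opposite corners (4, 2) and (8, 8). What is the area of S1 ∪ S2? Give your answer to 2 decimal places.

52.00

By inclusion–exclusion:
Individual areas: |S1| = 36, |S2| = 24.
|S1∩S2|: x∈[4,6], y∈[2,6] → 2·4 = 8.
|S1 ∪ S2| = 60 − 8 = 52.00.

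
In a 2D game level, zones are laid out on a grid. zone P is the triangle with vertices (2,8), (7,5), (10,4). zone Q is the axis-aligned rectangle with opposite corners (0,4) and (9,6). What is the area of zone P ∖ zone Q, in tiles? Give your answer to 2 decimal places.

0.75

|zone P| = 2, |zone P∩zone Q| = 1.25.
|zone P ∖ zone Q| = |zone P| − |zone P∩zone Q| = 2 − 1.25 = 0.75.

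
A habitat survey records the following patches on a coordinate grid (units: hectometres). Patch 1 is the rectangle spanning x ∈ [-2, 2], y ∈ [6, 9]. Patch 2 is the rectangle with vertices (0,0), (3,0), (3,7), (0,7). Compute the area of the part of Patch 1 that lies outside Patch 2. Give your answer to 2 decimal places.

|Patch 1∩Patch 2|: x∈[0,2], y∈[6,7] → 2·1 = 2.
|Patch 1| = 12.
|Patch 1 ∖ Patch 2| = |Patch 1| − |Patch 1∩Patch 2| = 12 − 2 = 10.00.

10.00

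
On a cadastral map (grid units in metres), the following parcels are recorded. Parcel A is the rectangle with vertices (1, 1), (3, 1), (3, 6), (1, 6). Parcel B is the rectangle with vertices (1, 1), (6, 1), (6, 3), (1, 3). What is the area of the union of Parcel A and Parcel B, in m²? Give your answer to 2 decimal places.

By inclusion–exclusion:
Individual areas: |Parcel A| = 10, |Parcel B| = 10.
|Parcel A∩Parcel B|: x∈[1,3], y∈[1,3] → 2·2 = 4.
|Parcel A ∪ Parcel B| = 20 − 4 = 16.00.

16.00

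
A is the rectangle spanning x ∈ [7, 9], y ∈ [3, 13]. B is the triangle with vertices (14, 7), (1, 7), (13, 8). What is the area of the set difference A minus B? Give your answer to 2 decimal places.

18.83

|A| = 20, |A∩B| = 1.1667.
|A ∖ B| = |A| − |A∩B| = 20 − 1.1667 = 18.83.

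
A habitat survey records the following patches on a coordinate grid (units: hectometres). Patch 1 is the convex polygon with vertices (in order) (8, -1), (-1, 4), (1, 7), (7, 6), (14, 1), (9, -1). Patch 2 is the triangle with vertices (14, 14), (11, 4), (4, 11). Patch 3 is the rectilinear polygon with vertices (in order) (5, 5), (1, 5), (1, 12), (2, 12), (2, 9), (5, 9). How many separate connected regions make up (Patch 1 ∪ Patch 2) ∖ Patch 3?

(Patch 1 ∪ Patch 2) ∖ Patch 3 splits into 2 disjoint pieces (area 55.3333, area 45.5).

2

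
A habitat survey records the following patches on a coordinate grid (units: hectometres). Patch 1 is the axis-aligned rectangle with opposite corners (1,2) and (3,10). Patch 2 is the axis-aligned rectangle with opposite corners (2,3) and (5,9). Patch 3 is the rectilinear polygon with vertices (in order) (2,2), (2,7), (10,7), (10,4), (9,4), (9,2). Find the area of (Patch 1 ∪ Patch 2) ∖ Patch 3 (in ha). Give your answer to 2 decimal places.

|Patch 1 ∪ Patch 2| = 28.
|(Patch 1 ∪ Patch 2) ∩ Patch 3| = 13.
|(Patch 1 ∪ Patch 2) ∖ Patch 3| = 28 − 13 = 15.00.

15.00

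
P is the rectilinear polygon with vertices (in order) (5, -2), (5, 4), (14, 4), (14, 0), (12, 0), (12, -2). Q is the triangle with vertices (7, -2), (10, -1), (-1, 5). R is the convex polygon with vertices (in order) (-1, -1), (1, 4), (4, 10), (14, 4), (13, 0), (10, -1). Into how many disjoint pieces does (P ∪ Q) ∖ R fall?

(P ∪ Q) ∖ R splits into 3 disjoint pieces (area 0.5771, area 2, area 7.6667).

3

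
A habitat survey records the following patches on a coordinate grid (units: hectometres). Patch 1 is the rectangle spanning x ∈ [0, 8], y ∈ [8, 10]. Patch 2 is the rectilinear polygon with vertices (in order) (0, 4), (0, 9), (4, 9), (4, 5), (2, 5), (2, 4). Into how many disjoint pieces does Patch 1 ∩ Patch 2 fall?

1

Patch 1 ∩ Patch 2 is a single connected region.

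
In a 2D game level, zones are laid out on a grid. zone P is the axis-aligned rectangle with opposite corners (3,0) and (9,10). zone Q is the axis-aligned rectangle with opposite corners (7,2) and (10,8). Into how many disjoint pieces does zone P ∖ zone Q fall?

1

zone P ∖ zone Q is a single connected region.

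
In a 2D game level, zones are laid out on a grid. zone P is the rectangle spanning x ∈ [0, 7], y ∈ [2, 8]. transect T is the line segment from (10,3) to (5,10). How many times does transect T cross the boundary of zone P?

The segment meets the boundary at (6.429,8), (7,7.2).

2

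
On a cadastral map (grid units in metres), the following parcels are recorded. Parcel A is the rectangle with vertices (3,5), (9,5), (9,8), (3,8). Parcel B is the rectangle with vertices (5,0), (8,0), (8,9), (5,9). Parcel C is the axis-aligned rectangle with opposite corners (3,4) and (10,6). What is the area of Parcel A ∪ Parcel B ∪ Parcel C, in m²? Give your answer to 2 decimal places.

41.00

By inclusion–exclusion:
Individual areas: |Parcel A| = 18, |Parcel B| = 27, |Parcel C| = 14.
|Parcel A∩Parcel B|: x∈[5,8], y∈[5,8] → 3·3 = 9.
|Parcel A∩Parcel C|: x∈[3,9], y∈[5,6] → 6·1 = 6.
|Parcel B∩Parcel C|: x∈[5,8], y∈[4,6] → 3·2 = 6.
|Parcel A∩Parcel B∩Parcel C| = 3.
|Parcel A ∪ Parcel B ∪ Parcel C| = 59 − 21 + 3 = 41.00.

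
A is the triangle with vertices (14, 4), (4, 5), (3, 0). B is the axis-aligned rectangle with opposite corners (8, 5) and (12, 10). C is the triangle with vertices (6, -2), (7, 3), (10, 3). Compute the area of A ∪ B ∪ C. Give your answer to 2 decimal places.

49.86

By inclusion–exclusion:
Individual areas: |A| = 25.5, |B| = 20, |C| = 7.5.
|A∩B| = 0.
|A∩C| = 3.141.
|B∩C| = 0.
|A∩B∩C| = 0.
|A ∪ B ∪ C| = 53 − 3.141 + 0 = 49.86.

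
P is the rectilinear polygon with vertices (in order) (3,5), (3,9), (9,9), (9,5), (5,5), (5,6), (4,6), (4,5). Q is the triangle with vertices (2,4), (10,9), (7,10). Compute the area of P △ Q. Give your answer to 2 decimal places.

|P| = 23, |Q| = 11.5, |P∩Q| = 8.4333.
|P △ Q| = |P| + |Q| − 2·|P∩Q| = 23 + 11.5 − 16.8667 = 17.63.

17.63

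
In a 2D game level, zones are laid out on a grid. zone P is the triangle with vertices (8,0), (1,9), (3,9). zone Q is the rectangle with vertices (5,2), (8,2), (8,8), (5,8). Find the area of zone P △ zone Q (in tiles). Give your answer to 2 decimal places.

|zone P| = 9, |zone Q| = 18, |zone P∩zone Q| = 1.8698.
|zone P △ zone Q| = |zone P| + |zone Q| − 2·|zone P∩zone Q| = 9 + 18 − 3.7397 = 23.26.

23.26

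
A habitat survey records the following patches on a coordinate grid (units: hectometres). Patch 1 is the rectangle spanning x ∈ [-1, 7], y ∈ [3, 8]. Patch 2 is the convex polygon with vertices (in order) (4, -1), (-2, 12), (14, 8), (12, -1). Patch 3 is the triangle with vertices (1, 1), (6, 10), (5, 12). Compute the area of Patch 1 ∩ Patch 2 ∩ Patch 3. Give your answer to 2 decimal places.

4.21

The intersection is the polygon with vertices (1.915,3.517), (3.546,8), (4.889,8), (2.135,3.042).
By the shoelace formula its area is 4.21.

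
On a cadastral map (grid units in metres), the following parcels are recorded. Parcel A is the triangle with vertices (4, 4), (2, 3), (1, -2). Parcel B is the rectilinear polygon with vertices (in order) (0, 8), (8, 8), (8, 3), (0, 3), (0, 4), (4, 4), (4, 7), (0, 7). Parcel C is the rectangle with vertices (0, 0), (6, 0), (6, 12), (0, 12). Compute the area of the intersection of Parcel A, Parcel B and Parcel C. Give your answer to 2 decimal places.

The intersection is the polygon with vertices (3.5,3), (2,3), (4,4).
By the shoelace formula its area is 0.75.

0.75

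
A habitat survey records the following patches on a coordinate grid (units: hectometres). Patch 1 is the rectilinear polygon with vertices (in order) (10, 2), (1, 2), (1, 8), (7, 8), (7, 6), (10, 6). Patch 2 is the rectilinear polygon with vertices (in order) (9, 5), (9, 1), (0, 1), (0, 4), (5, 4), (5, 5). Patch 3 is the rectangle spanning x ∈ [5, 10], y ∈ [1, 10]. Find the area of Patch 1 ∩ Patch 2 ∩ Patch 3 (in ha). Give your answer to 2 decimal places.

12.00

The intersection is the polygon with vertices (5,5), (9,5), (9,2), (5,2), (5,4).
By the shoelace formula its area is 12.00.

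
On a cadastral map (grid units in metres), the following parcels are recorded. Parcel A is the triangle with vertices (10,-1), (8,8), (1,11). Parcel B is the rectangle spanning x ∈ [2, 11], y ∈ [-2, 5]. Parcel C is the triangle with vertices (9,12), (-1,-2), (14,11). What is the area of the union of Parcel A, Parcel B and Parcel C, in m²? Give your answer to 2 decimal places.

By inclusion–exclusion:
Individual areas: |Parcel A| = 28.5, |Parcel B| = 63, |Parcel C| = 40.
|Parcel A∩Parcel B| = 9.5.
|Parcel A∩Parcel C| = 9.318.
|Parcel B∩Parcel C| = 8.3692.
|Parcel A∩Parcel B∩Parcel C| = 0.6531.
|Parcel A ∪ Parcel B ∪ Parcel C| = 131.5 − 27.1873 + 0.6531 = 104.97.

104.97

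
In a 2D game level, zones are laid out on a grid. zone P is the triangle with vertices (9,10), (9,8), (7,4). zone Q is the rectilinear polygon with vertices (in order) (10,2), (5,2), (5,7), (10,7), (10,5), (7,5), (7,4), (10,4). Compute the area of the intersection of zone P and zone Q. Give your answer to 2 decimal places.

0.67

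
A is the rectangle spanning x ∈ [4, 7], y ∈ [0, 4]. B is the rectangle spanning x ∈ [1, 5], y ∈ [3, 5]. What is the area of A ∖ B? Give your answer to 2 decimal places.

|A∩B|: x∈[4,5], y∈[3,4] → 1·1 = 1.
|A| = 12.
|A ∖ B| = |A| − |A∩B| = 12 − 1 = 11.00.

11.00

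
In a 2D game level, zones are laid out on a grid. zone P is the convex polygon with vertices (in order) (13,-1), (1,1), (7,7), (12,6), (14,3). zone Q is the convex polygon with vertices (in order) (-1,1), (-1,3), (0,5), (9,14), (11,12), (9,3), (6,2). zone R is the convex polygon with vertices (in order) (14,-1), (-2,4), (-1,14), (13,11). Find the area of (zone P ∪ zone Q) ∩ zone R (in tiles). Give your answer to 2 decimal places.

100.28

|zone P ∪ zone Q| = 123.6879.
|(zone P ∪ zone Q) ∩ zone R| = 100.28.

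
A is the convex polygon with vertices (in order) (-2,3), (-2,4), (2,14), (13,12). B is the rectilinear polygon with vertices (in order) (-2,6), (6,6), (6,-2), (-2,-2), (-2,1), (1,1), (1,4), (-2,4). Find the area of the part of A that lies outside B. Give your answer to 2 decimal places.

|A| = 66.5, |A∩B| = 5.8667.
|A ∖ B| = |A| − |A∩B| = 66.5 − 5.8667 = 60.63.

60.63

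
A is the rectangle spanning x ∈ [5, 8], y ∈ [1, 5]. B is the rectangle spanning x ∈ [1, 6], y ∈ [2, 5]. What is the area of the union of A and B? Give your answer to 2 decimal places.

By inclusion–exclusion:
Individual areas: |A| = 12, |B| = 15.
|A∩B|: x∈[5,6], y∈[2,5] → 1·3 = 3.
|A ∪ B| = 27 − 3 = 24.00.

24.00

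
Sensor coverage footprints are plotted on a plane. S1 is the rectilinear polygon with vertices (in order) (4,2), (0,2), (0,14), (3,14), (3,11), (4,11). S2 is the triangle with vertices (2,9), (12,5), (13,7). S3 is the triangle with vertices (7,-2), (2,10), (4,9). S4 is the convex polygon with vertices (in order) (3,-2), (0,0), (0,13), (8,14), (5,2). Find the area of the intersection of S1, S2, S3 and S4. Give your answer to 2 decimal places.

The intersection is the polygon with vertices (2.451,8.918), (4,8.636), (4,8.2), (2.5,8.8).
By the shoelace formula its area is 0.41.

0.41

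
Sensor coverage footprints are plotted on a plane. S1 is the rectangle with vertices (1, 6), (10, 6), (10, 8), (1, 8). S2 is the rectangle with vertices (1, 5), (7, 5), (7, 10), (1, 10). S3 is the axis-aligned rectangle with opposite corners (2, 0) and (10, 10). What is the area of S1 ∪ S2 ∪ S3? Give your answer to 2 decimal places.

85.00

By inclusion–exclusion:
Individual areas: |S1| = 18, |S2| = 30, |S3| = 80.
|S1∩S2|: x∈[1,7], y∈[6,8] → 6·2 = 12.
|S1∩S3|: x∈[2,10], y∈[6,8] → 8·2 = 16.
|S2∩S3|: x∈[2,7], y∈[5,10] → 5·5 = 25.
|S1∩S2∩S3| = 10.
|S1 ∪ S2 ∪ S3| = 128 − 53 + 10 = 85.00.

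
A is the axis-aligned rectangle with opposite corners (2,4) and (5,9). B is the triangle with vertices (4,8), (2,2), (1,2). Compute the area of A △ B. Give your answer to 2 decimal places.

15.33

|A| = 15, |B| = 3, |A∩B| = 1.3333.
|A △ B| = |A| + |B| − 2·|A∩B| = 15 + 3 − 2.6667 = 15.33.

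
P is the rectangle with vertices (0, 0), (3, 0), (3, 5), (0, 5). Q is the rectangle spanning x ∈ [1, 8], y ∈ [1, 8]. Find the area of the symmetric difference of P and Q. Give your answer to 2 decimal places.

|P∩Q|: x∈[1,3], y∈[1,5] → 2·4 = 8.
|P △ Q| = |P| + |Q| − 2·|P∩Q| = 15 + 49 − 16 = 48.00.

48.00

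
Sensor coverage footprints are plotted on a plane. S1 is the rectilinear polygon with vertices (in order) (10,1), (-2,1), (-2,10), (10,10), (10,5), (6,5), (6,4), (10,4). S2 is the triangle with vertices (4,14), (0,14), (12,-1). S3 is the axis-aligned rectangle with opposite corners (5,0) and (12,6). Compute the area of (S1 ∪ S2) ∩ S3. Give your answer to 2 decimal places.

|S1 ∪ S2| = 120.5833.
|(S1 ∪ S2) ∩ S3| = 23.58.

23.58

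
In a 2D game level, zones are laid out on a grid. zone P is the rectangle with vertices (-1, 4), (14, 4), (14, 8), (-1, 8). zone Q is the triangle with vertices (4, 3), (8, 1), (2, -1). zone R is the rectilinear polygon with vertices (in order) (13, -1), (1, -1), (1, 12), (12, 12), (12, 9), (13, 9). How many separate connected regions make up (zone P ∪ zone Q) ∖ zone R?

(zone P ∪ zone Q) ∖ zone R splits into 2 disjoint pieces (area 4, area 8).

2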